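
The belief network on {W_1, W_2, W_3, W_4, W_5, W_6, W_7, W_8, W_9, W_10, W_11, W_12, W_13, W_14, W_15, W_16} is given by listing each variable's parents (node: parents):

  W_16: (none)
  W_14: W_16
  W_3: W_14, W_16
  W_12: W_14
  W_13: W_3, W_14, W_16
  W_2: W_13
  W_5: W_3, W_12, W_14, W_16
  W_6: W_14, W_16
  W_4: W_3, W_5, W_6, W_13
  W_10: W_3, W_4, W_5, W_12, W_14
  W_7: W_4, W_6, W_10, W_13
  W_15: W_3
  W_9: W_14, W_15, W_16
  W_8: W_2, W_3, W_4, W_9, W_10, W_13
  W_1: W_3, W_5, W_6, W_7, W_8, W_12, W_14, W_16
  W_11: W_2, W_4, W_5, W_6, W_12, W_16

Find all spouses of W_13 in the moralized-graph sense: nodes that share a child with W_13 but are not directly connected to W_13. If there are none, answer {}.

Children of W_13: W_2, W_4, W_7, W_8.
  W_2 has no other parent.
  parents(W_4) \ {W_13} = {W_3, W_5, W_6}.
  W_7 also has parents W_4, W_6, W_10.
  W_8 also has parents W_2, W_3, W_4, W_9, W_10.
Excluding nodes already adjacent to W_13 (W_2, W_3, W_4, W_7, W_8, W_14, W_16), the co-parent-only contribution is {W_5, W_6, W_9, W_10}.

{W_5, W_6, W_9, W_10}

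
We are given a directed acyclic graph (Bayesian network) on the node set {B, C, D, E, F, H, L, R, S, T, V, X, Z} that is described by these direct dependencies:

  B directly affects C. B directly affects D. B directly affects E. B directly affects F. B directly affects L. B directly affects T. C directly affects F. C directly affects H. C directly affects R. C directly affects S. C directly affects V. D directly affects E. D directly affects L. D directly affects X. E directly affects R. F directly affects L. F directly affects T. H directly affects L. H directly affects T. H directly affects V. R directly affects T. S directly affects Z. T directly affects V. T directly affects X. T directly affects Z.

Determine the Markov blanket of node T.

{B, C, D, F, H, R, S, V, X, Z}

Recall MB(v) = parents ∪ children ∪ spouses, where spouses are the other parents of v's children.
Pa(T) = {B, F, H, R}.
Children of T: V, X, Z.
For each child, the remaining parents (spouses of T):
  V's other parents are C, H.
  parents(X) \ {T} = {D}.
  parents(Z) \ {T} = {S}.
So the Markov blanket of T is {B, C, D, F, H, R, S, V, X, Z}.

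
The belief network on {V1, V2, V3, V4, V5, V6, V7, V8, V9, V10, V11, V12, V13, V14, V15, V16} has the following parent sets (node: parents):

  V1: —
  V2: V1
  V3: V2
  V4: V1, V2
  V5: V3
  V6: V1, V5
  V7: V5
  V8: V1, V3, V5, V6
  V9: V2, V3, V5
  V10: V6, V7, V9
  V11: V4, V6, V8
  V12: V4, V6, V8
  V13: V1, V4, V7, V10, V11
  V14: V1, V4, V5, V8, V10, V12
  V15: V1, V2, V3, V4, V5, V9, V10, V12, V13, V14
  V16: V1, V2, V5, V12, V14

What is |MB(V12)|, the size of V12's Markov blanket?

V12 has parents V4, V6, V8.
V12 has children V14, V15, V16.
Co-parents of V12 (other parents of its children):
  V14: V1, V4, V5, V8, V10
  V15: V1, V2, V3, V4, V5, V9, V10, V13, V14
  V16: V1, V2, V5, V14
MB(V12) = {V1, V2, V3, V4, V5, V6, V8, V9, V10, V13, V14, V15, V16}, which has 13 nodes.

13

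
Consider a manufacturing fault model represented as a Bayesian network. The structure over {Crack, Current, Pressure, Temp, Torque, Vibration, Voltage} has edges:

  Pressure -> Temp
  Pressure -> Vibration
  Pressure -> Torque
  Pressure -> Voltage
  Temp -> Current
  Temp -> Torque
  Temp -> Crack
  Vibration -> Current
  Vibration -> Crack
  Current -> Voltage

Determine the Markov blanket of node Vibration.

The Markov blanket of a node is its parents, its children, and the other parents of its children.
Vibration has parent Pressure.
Children of Vibration: Crack, Current.
Other parents of Vibration's children:
  Current also has parent Temp.
  Crack's other parent is Temp.
Taking the union gives {Crack, Current, Pressure, Temp}.

{Crack, Current, Pressure, Temp}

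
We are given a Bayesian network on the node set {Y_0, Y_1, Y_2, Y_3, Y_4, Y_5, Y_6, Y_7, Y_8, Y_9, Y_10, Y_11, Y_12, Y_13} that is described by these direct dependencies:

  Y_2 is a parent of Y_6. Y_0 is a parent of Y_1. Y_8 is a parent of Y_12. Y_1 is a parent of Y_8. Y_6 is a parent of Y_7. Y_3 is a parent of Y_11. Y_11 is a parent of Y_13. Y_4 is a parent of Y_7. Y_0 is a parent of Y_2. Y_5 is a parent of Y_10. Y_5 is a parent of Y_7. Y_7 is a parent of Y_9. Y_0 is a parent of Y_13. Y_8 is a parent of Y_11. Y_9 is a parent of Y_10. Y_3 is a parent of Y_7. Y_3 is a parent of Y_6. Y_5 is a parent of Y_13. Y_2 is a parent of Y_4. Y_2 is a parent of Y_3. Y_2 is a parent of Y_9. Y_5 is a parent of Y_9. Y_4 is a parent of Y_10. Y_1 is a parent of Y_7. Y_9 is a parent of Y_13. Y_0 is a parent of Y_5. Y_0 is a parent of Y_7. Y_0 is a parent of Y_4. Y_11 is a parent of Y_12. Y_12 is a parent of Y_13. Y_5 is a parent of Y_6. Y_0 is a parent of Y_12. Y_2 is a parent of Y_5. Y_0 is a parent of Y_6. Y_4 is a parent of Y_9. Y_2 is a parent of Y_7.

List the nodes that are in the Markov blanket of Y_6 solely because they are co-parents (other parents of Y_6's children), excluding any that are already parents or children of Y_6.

Children of Y_6: Y_7.
  Y_7 also has parents Y_0, Y_1, Y_2, Y_3, Y_4, Y_5.
Excluding nodes already adjacent to Y_6 (Y_0, Y_2, Y_3, Y_5, Y_7), the co-parent-only contribution is {Y_1, Y_4}.

{Y_1, Y_4}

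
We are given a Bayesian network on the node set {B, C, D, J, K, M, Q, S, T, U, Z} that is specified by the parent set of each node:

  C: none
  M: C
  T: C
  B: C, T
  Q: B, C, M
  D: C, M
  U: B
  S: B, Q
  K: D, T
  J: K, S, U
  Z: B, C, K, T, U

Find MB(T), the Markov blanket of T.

Recall MB(v) = parents ∪ children ∪ spouses, where spouses are the other parents of v's children.
Pa(T) = {C}.
Ch(T) = {B, K, Z}.
For each child, the remaining parents (spouses of T):
  parents(B) \ {T} = {C}.
  K's other parent is D.
  Z also has parents B, C, K, U.
Taking the union gives {B, C, D, K, U, Z}.

{B, C, D, K, U, Z}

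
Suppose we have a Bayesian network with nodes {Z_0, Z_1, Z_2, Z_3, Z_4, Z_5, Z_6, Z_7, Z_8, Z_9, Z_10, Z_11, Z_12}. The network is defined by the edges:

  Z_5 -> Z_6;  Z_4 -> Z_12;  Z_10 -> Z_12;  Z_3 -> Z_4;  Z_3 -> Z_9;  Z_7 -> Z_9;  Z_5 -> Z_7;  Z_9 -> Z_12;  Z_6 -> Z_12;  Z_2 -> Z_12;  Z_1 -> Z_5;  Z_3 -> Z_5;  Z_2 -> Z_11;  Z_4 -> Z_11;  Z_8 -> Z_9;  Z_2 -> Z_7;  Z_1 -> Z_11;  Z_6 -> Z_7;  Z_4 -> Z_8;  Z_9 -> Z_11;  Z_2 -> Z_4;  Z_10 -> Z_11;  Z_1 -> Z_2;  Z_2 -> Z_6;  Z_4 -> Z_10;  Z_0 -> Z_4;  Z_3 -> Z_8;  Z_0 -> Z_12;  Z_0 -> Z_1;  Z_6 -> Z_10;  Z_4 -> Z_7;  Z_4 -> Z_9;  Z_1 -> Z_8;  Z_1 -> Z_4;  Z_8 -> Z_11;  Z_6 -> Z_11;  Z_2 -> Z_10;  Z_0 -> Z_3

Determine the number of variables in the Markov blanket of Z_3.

8

Z_3's parents: Z_0.
Children of Z_3: Z_4, Z_5, Z_8, Z_9.
Other parents of Z_3's children:
  Z_4's other parents are Z_0, Z_1, Z_2.
  Z_5 also has parent Z_1.
  Z_8 also has parents Z_1, Z_4.
  Z_9 also has parents Z_4, Z_7, Z_8.
MB(Z_3) = {Z_0, Z_1, Z_2, Z_4, Z_5, Z_7, Z_8, Z_9}, which has 8 nodes.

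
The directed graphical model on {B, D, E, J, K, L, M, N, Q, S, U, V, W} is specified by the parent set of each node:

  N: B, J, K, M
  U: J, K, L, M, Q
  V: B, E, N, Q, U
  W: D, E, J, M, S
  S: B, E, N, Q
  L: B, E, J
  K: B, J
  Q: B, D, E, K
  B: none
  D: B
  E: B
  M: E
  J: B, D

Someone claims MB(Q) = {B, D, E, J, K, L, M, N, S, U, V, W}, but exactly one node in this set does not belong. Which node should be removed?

A node's Markov blanket = Pa ∪ Ch ∪ (parents of Ch other than the node itself).
Parents of Q: B, D, E, K.
Ch(Q) = {S, U, V}.
For each child, the remaining parents (spouses of Q):
  parents(S) \ {Q} = {B, E, N}.
  parents(U) \ {Q} = {J, K, L, M}.
  V's other parents are B, E, N, U.
MB(Q) = {B, D, E, J, K, L, M, N, S, U, V}.
W is neither a parent, child, nor co-parent of Q, so it does not belong.

W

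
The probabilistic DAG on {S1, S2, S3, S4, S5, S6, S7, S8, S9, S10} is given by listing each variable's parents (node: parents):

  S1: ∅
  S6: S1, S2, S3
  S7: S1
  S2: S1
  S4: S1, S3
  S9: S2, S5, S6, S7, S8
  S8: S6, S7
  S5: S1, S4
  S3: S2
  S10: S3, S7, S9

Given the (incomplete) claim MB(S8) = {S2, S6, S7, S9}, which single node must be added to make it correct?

S5

By definition, MB(S8) is built from S8's parents, S8's children, and the co-parents of S8.
Ch(S8) = {S9}.
S8 has parents S6, S7.
Other parents of S8's children:
  S9's other parents are S2, S5, S6, S7.
MB(S8) = {S2, S5, S6, S7, S9}.
Comparing with the claimed set, S5 is missing.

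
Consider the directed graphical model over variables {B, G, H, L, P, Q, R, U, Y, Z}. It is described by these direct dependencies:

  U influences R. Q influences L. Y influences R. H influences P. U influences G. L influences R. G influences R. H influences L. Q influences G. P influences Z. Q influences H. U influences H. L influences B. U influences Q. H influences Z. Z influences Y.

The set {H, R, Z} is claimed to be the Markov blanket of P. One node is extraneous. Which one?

R

A node's Markov blanket = Pa ∪ Ch ∪ (parents of Ch other than the node itself).
Ch(P) = {Z}.
Pa(P) = {H}.
Other parents of P's children:
  Z: H
MB(P) = {H, Z}.
R is neither a parent, child, nor co-parent of P, so it does not belong.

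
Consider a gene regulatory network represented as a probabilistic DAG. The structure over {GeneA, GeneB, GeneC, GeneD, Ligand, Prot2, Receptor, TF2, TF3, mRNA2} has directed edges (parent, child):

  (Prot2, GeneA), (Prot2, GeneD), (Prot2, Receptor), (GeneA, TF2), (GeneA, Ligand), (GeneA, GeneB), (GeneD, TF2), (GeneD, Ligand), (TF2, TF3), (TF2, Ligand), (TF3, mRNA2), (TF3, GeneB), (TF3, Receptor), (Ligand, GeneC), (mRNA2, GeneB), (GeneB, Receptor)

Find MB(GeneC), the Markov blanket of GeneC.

{Ligand}

GeneC has no children.
Parents of GeneC: Ligand.
GeneC has no children, so there are no co-parents.
So the Markov blanket of GeneC is {Ligand}.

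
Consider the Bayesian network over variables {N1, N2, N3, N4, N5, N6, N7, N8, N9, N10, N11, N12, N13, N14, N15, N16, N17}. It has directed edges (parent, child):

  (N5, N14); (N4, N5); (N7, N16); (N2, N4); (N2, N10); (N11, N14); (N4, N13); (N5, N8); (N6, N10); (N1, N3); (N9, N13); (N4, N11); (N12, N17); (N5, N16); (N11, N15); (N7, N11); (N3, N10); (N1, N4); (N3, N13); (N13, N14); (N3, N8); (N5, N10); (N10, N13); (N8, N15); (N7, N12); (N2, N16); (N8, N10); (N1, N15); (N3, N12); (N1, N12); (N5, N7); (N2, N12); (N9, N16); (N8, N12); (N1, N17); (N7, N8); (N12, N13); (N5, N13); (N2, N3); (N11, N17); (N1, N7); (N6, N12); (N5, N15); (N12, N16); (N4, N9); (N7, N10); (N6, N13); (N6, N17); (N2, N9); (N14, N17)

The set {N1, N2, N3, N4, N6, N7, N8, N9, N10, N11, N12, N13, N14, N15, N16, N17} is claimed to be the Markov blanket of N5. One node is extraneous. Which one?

Parents of N5: N4.
N5's children: N7, N8, N10, N13, N14, N15, N16.
Other parents of N5's children:
  N7 also has parent N1.
  N8's other parents are N3, N7.
  N10's other parents are N2, N3, N6, N7, N8.
  N13's other parents are N3, N4, N6, N9, N10, N12.
  parents(N14) \ {N5} = {N11, N13}.
  N15's other parents are N1, N8, N11.
  parents(N16) \ {N5} = {N2, N7, N9, N12}.
MB(N5) = {N1, N2, N3, N4, N6, N7, N8, N9, N10, N11, N12, N13, N14, N15, N16}.
N17 is neither a parent, child, nor co-parent of N5, so it does not belong.

N17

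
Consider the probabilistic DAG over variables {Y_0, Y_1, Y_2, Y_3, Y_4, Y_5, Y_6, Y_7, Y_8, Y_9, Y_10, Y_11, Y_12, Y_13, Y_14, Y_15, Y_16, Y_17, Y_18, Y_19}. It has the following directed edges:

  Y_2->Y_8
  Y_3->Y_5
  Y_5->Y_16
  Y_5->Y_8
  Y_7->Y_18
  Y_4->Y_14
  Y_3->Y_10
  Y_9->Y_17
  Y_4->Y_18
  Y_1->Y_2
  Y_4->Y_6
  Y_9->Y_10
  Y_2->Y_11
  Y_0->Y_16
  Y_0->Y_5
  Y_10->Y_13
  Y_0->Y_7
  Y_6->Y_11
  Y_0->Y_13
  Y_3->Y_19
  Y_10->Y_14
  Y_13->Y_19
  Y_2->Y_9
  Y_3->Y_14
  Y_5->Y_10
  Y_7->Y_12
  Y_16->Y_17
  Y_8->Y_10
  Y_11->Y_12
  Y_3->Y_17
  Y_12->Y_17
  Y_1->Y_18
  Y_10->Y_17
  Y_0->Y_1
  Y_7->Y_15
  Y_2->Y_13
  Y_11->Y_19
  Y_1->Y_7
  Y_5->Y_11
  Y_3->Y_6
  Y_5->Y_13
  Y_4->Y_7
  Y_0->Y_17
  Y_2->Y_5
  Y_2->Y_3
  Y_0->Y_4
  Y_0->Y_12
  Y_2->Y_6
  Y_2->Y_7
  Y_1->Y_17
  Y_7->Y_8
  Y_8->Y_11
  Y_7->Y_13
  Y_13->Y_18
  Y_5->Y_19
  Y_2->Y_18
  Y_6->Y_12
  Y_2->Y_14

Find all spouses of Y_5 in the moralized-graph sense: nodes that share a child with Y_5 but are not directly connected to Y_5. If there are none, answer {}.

{Y_6, Y_7, Y_9}

Children of Y_5: Y_8, Y_10, Y_11, Y_13, Y_16, Y_19.
  Y_8: Y_2, Y_7
  Y_10: Y_3, Y_8, Y_9
  Y_11: Y_2, Y_6, Y_8
  Y_13: Y_0, Y_2, Y_7, Y_10
  Y_16: Y_0
  Y_19: Y_3, Y_11, Y_13
Excluding nodes already adjacent to Y_5 (Y_0, Y_2, Y_3, Y_8, Y_10, Y_11, Y_13, Y_16, Y_19), the co-parent-only contribution is {Y_6, Y_7, Y_9}.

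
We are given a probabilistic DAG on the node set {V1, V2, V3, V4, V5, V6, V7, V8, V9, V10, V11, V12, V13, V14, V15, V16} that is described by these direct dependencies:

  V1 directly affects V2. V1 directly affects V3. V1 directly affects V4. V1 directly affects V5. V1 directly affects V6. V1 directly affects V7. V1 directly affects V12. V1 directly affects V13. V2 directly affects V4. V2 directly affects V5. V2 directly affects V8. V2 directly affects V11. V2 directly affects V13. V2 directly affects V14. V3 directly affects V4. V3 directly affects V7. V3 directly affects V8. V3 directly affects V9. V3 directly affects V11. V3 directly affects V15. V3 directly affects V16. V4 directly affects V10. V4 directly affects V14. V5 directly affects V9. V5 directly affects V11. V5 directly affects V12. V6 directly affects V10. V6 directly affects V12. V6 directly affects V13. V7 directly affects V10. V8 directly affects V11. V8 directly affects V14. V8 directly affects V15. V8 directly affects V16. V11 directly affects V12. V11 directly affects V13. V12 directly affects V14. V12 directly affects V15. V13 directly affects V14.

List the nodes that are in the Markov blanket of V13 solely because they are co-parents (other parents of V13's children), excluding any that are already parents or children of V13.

Children of V13: V14.
  V14: V2, V4, V8, V12
Excluding nodes already adjacent to V13 (V1, V2, V6, V11, V14), the co-parent-only contribution is {V4, V8, V12}.

{V4, V8, V12}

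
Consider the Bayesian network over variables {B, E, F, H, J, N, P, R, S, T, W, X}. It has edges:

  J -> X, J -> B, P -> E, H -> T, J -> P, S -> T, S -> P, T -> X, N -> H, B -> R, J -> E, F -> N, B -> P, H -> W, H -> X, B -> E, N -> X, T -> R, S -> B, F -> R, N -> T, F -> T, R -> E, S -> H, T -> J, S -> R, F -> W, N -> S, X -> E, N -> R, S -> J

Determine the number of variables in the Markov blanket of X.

8

By definition, MB(X) is built from X's parents, X's children, and the co-parents of X.
Parents of X: H, J, N, T.
Ch(X) = {E}.
Other parents of X's children:
  E: B, J, P, R
MB(X) = {B, E, H, J, N, P, R, T}, which has 8 nodes.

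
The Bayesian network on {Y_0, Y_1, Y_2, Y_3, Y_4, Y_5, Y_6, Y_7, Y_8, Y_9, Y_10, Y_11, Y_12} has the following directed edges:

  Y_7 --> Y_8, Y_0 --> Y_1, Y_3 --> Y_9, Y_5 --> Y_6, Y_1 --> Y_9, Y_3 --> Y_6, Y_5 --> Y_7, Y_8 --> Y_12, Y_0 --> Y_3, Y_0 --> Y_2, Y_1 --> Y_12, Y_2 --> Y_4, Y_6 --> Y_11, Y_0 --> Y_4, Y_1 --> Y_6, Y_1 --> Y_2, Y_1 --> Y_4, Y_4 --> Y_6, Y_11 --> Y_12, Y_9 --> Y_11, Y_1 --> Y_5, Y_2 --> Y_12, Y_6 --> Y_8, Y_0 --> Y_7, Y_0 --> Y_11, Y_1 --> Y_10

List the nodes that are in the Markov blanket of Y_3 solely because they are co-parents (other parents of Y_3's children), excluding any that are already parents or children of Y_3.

{Y_1, Y_4, Y_5}

Children of Y_3: Y_6, Y_9.
  Y_6 also has parents Y_1, Y_4, Y_5.
  Y_9 also has parent Y_1.
Excluding nodes already adjacent to Y_3 (Y_0, Y_6, Y_9), the co-parent-only contribution is {Y_1, Y_4, Y_5}.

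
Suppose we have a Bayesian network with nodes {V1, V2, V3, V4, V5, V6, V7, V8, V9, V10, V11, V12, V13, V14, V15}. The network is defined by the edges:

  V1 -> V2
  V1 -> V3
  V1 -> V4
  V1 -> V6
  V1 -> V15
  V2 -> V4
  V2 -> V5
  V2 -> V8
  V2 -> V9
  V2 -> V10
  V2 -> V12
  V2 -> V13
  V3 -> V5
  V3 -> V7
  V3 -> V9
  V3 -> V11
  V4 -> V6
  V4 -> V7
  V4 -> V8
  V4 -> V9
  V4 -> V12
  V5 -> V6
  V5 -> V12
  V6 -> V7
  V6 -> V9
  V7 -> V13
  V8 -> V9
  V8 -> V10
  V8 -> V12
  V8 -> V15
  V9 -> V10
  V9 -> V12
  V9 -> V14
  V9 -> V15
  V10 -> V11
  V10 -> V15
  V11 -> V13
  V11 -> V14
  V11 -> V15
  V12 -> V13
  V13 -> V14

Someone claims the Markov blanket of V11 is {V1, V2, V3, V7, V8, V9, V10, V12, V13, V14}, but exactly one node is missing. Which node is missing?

V15

V11 has parents V3, V10.
Children of V11: V13, V14, V15.
Other parents of V11's children:
  V13 also has parents V2, V7, V12.
  V14's other parents are V9, V13.
  V15's other parents are V1, V8, V9, V10.
MB(V11) = {V1, V2, V3, V7, V8, V9, V10, V12, V13, V14, V15}.
Comparing with the claimed set, V15 is missing.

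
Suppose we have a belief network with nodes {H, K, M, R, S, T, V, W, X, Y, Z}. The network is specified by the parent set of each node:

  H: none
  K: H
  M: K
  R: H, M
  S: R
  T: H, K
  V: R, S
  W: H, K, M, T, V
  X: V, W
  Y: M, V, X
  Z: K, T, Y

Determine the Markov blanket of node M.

{H, K, R, T, V, W, X, Y}

A node's Markov blanket = Pa ∪ Ch ∪ (parents of Ch other than the node itself).
M has children R, W, Y.
Pa(M) = {K}.
For each child, the remaining parents (spouses of M):
  R's other parent is H.
  W's other parents are H, K, T, V.
  parents(Y) \ {M} = {V, X}.
So the Markov blanket of M is {H, K, R, T, V, W, X, Y}.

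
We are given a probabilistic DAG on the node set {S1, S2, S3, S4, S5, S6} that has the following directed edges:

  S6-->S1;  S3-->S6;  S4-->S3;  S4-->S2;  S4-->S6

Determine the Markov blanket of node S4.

{S2, S3, S6}

A node's Markov blanket = Pa ∪ Ch ∪ (parents of Ch other than the node itself).
S4 has no parents.
Children of S4: S2, S3, S6.
Co-parents of S4 (other parents of its children):
  S2: —
  S3: —
  S6: S3
So the Markov blanket of S4 is {S2, S3, S6}.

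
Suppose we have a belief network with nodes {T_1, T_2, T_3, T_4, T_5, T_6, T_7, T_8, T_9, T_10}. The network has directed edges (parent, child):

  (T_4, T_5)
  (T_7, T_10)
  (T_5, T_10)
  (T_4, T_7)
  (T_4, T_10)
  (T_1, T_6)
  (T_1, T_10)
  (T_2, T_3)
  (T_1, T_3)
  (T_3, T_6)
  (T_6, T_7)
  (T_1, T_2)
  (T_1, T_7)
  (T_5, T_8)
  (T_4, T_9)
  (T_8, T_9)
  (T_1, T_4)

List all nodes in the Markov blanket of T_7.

T_7's parents: T_1, T_4, T_6.
Ch(T_7) = {T_10}.
Other parents of T_7's children:
  T_10: T_1, T_4, T_5
So the Markov blanket of T_7 is {T_1, T_4, T_5, T_6, T_10}.

{T_1, T_4, T_5, T_6, T_10}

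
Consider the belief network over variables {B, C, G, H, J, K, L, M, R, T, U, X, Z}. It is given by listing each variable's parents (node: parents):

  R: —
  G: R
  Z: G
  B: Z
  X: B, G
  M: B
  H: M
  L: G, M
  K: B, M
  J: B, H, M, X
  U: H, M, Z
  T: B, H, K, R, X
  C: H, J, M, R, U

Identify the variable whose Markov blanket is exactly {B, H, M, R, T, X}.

K

The target node must have every member of {B, H, M, R, T, X} as a parent, child, or co-parent, and no others.
Parents of K: B, M; children: T; co-parents: B, H, R, X.
These exactly cover the given set, so the node is K.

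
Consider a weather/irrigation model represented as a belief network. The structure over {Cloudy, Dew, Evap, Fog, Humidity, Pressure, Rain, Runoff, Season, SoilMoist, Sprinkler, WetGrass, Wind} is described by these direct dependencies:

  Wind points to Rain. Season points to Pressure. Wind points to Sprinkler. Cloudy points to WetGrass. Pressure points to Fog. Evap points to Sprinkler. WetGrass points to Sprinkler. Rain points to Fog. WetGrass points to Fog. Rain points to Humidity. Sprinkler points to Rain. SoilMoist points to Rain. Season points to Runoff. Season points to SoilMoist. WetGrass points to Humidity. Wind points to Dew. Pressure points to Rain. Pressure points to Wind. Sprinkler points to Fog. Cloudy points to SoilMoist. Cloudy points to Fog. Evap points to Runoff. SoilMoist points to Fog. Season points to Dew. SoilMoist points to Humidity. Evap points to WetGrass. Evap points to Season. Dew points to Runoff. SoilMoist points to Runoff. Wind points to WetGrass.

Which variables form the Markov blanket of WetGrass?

Pa(WetGrass) = {Cloudy, Evap, Wind}.
Ch(WetGrass) = {Fog, Humidity, Sprinkler}.
Parents of each child, excluding WetGrass:
  Sprinkler's other parents are Evap, Wind.
  Fog also has parents Cloudy, Pressure, Rain, SoilMoist, Sprinkler.
  parents(Humidity) \ {WetGrass} = {Rain, SoilMoist}.
Taking the union gives {Cloudy, Evap, Fog, Humidity, Pressure, Rain, SoilMoist, Sprinkler, Wind}.

{Cloudy, Evap, Fog, Humidity, Pressure, Rain, SoilMoist, Sprinkler, Wind}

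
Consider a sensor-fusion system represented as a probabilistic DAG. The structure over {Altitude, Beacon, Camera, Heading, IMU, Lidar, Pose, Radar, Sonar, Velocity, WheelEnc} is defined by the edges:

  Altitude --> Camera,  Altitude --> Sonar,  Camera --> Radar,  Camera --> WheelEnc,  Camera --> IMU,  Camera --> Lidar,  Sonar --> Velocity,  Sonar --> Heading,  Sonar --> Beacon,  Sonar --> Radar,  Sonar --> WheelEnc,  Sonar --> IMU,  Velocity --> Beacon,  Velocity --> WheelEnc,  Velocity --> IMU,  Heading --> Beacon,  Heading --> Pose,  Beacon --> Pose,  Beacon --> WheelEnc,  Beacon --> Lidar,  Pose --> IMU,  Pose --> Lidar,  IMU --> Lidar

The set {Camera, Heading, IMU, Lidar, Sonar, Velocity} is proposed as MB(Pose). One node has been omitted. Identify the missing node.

Beacon

Pose's parents: Beacon, Heading.
Pose's children: IMU, Lidar.
Other parents of Pose's children:
  IMU's other parents are Camera, Sonar, Velocity.
  Lidar also has parents Beacon, Camera, IMU.
MB(Pose) = {Beacon, Camera, Heading, IMU, Lidar, Sonar, Velocity}.
Comparing with the claimed set, Beacon is missing.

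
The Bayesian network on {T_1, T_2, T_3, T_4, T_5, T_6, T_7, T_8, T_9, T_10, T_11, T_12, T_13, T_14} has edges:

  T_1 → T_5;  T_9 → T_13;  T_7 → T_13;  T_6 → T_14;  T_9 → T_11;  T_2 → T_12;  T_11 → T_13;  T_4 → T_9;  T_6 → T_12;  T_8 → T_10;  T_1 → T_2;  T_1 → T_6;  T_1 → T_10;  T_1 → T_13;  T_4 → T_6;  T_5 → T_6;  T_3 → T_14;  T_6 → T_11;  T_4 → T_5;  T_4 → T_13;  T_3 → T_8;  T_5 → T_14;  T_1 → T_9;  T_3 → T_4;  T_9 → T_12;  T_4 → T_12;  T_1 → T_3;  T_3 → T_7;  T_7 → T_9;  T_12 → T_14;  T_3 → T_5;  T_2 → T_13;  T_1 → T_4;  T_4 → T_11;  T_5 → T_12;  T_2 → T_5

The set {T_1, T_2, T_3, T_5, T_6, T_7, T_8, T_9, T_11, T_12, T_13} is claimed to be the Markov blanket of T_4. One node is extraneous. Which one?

T_8

Parents of T_4: T_1, T_3.
Children of T_4: T_5, T_6, T_9, T_11, T_12, T_13.
Other parents of T_4's children:
  parents(T_5) \ {T_4} = {T_1, T_2, T_3}.
  T_6's other parents are T_1, T_5.
  parents(T_9) \ {T_4} = {T_1, T_7}.
  T_11 also has parents T_6, T_9.
  parents(T_12) \ {T_4} = {T_2, T_5, T_6, T_9}.
  T_13's other parents are T_1, T_2, T_7, T_9, T_11.
MB(T_4) = {T_1, T_2, T_3, T_5, T_6, T_7, T_9, T_11, T_12, T_13}.
T_8 is neither a parent, child, nor co-parent of T_4, so it does not belong.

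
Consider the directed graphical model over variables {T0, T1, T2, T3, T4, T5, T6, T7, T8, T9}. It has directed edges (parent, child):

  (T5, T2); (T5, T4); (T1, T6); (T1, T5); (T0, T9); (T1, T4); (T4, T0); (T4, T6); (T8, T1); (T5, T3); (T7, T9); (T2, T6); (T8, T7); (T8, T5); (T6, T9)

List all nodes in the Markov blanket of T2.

{T1, T4, T5, T6}

A node's Markov blanket = Pa ∪ Ch ∪ (parents of Ch other than the node itself).
Parents of T2: T5.
T2's children: T6.
Other parents of T2's children:
  T6: T1, T4
Union: {T5} ∪ {T6} ∪ {T1, T4} = {T1, T4, T5, T6}.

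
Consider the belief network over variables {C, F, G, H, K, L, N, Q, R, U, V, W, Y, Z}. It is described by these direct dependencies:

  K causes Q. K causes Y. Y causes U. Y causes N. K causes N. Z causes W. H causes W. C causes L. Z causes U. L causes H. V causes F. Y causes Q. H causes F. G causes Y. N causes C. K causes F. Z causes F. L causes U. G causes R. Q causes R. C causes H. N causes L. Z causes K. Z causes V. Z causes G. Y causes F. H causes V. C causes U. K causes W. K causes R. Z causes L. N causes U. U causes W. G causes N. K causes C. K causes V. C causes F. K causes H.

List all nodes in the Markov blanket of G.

{K, N, Q, R, Y, Z}

The Markov blanket of a node is its parents, its children, and the other parents of its children.
Pa(G) = {Z}.
Children of G: N, R, Y.
Parents of each child, excluding G:
  Y's other parent is K.
  N's other parents are K, Y.
  R's other parents are K, Q.
So the Markov blanket of G is {K, N, Q, R, Y, Z}.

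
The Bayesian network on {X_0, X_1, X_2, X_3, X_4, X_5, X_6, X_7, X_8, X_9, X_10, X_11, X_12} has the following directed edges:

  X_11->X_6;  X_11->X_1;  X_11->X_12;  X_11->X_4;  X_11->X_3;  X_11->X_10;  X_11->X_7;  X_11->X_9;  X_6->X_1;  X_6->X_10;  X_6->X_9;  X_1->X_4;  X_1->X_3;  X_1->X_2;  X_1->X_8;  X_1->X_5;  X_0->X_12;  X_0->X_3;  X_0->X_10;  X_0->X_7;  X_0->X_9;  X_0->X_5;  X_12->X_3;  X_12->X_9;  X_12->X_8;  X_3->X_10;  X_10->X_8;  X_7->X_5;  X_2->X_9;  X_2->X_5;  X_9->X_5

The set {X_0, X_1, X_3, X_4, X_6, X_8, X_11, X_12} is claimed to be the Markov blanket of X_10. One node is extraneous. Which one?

X_4

Pa(X_10) = {X_0, X_3, X_6, X_11}.
X_10's children: X_8.
Parents of each child, excluding X_10:
  X_8's other parents are X_1, X_12.
MB(X_10) = {X_0, X_1, X_3, X_6, X_8, X_11, X_12}.
X_4 is neither a parent, child, nor co-parent of X_10, so it does not belong.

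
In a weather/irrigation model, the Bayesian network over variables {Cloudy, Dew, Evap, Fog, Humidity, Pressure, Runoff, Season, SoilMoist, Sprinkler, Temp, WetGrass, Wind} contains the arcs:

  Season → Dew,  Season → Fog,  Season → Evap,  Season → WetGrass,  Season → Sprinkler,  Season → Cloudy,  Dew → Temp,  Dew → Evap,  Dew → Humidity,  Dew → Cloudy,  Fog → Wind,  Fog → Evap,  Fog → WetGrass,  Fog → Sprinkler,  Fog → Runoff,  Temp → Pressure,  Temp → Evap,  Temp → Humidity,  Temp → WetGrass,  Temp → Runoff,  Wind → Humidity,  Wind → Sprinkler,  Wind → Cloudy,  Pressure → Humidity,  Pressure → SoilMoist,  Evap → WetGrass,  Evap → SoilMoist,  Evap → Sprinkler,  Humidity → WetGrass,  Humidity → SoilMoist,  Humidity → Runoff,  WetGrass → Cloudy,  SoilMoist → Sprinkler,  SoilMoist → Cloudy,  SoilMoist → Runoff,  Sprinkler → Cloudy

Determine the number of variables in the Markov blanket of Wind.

11

The Markov blanket of a node is its parents, its children, and the other parents of its children.
Parents of Wind: Fog.
Wind has children Cloudy, Humidity, Sprinkler.
Co-parents of Wind (other parents of its children):
  Humidity's other parents are Dew, Pressure, Temp.
  Sprinkler also has parents Evap, Fog, Season, SoilMoist.
  parents(Cloudy) \ {Wind} = {Dew, Season, SoilMoist, Sprinkler, WetGrass}.
MB(Wind) = {Cloudy, Dew, Evap, Fog, Humidity, Pressure, Season, SoilMoist, Sprinkler, Temp, WetGrass}, which has 11 nodes.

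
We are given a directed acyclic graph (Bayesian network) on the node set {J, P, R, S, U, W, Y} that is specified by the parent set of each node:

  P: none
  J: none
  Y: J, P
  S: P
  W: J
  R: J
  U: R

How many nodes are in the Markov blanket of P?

By definition, MB(P) is built from P's parents, P's children, and the co-parents of P.
P has children S, Y.
Pa(P) = {}.
Other parents of P's children:
  Y also has parent J.
  S: no additional parents.
MB(P) = {J, S, Y}, which has 3 nodes.

3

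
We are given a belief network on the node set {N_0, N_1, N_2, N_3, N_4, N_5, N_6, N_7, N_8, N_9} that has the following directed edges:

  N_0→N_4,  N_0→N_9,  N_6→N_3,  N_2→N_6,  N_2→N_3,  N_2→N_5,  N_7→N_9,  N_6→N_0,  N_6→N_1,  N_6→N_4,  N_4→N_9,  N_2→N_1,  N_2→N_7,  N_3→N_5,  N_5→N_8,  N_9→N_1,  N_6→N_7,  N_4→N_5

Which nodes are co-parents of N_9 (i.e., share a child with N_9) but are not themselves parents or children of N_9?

Children of N_9: N_1.
  parents(N_1) \ {N_9} = {N_2, N_6}.
Excluding nodes already adjacent to N_9 (N_0, N_1, N_4, N_7), the co-parent-only contribution is {N_2, N_6}.

{N_2, N_6}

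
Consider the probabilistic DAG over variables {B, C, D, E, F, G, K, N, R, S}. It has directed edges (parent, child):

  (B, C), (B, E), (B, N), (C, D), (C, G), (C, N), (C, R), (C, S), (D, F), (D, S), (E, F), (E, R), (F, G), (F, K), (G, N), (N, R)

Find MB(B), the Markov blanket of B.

{C, E, G, N}

The Markov blanket of a node is its parents, its children, and the other parents of its children.
B's parents: none.
Children of B: C, E, N.
Other parents of B's children:
  C: no additional parents.
  E has no other parent.
  N also has parents C, G.
Taking the union gives {C, E, G, N}.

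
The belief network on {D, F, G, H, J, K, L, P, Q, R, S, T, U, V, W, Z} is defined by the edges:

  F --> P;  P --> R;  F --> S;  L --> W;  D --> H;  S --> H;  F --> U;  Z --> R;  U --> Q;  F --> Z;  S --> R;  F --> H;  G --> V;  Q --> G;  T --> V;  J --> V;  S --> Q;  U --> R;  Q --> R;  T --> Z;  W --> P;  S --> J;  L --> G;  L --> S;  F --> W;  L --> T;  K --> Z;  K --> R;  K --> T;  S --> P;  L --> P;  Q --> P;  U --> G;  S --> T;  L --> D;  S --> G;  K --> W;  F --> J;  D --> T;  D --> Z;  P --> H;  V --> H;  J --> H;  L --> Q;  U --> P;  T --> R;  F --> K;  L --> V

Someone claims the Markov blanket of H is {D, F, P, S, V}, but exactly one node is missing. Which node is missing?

Ch(H) = {}.
H's parents: D, F, J, P, S, V.
With no children, H has no spouses; the co-parent set is empty.
MB(H) = {D, F, J, P, S, V}.
Comparing with the claimed set, J is missing.

J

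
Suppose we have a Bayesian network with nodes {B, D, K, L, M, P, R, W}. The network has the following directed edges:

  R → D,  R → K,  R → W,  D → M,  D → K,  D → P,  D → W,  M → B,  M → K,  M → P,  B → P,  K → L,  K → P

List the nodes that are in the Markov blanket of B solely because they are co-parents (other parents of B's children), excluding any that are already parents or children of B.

{D, K}

Children of B: P.
  P's other parents are D, K, M.
Excluding nodes already adjacent to B (M, P), the co-parent-only contribution is {D, K}.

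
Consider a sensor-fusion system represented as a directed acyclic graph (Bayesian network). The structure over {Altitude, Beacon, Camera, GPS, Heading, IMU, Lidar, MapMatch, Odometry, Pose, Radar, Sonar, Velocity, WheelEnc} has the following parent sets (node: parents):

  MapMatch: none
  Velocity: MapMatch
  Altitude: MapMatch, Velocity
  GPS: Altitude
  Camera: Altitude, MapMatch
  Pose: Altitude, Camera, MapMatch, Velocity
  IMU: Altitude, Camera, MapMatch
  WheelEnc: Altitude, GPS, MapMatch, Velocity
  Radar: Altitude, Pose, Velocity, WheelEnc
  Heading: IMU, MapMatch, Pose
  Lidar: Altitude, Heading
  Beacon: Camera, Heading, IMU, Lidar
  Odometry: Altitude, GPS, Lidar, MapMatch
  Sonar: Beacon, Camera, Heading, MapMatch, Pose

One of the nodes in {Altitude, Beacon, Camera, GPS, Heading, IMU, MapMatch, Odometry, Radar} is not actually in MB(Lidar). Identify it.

Radar

Pa(Lidar) = {Altitude, Heading}.
Lidar's children: Beacon, Odometry.
Co-parents of Lidar (other parents of its children):
  parents(Beacon) \ {Lidar} = {Camera, Heading, IMU}.
  Odometry's other parents are Altitude, GPS, MapMatch.
MB(Lidar) = {Altitude, Beacon, Camera, GPS, Heading, IMU, MapMatch, Odometry}.
Radar is neither a parent, child, nor co-parent of Lidar, so it does not belong.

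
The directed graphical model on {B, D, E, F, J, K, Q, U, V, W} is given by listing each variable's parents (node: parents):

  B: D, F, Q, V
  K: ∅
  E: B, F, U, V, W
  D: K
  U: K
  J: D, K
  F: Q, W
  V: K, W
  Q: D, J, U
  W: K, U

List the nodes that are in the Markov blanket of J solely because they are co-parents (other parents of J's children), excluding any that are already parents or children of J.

Children of J: Q.
  parents(Q) \ {J} = {D, U}.
Excluding nodes already adjacent to J (D, K, Q), the co-parent-only contribution is {U}.

{U}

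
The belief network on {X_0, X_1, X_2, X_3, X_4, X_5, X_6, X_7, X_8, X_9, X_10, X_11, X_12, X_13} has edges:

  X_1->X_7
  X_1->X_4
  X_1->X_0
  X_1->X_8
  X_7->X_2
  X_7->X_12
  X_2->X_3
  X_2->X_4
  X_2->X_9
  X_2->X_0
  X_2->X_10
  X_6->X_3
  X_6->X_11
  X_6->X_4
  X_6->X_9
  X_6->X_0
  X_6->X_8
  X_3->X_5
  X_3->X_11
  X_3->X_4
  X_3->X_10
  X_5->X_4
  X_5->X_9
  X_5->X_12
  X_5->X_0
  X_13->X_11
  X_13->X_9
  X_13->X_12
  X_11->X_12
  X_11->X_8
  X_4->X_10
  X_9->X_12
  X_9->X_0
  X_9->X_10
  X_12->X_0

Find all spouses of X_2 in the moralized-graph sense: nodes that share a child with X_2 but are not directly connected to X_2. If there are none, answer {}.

Children of X_2: X_0, X_3, X_4, X_9, X_10.
  X_3 also has parent X_6.
  X_4 also has parents X_1, X_3, X_5, X_6.
  X_9 also has parents X_5, X_6, X_13.
  X_0's other parents are X_1, X_5, X_6, X_9, X_12.
  X_10 also has parents X_3, X_4, X_9.
Excluding nodes already adjacent to X_2 (X_0, X_3, X_4, X_7, X_9, X_10), the co-parent-only contribution is {X_1, X_5, X_6, X_12, X_13}.

{X_1, X_5, X_6, X_12, X_13}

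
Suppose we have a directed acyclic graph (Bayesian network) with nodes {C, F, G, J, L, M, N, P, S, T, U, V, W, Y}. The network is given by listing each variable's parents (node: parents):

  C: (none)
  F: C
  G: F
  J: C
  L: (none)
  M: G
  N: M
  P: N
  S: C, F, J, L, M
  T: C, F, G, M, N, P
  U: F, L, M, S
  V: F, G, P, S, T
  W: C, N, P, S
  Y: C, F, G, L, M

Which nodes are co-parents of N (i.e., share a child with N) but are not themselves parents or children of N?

{C, F, G, S}

Children of N: P, T, W.
  P: no additional parents.
  T's other parents are C, F, G, M, P.
  W also has parents C, P, S.
Excluding nodes already adjacent to N (M, P, T, W), the co-parent-only contribution is {C, F, G, S}.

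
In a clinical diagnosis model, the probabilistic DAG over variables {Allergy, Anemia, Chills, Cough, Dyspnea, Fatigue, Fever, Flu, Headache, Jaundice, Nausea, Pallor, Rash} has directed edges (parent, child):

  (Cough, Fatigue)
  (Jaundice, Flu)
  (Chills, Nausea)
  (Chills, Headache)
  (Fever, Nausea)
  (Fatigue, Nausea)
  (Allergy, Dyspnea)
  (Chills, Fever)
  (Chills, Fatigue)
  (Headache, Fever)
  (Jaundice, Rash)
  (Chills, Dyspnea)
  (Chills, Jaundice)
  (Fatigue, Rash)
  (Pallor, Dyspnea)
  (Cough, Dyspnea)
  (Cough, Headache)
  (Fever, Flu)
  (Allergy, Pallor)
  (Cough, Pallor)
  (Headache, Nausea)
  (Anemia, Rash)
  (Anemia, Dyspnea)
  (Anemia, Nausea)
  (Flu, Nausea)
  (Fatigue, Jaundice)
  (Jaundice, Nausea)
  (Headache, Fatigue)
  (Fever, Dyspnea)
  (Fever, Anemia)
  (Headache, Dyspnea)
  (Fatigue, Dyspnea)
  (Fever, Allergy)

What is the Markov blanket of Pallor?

Recall MB(v) = parents ∪ children ∪ spouses, where spouses are the other parents of v's children.
Pallor has child Dyspnea.
Pallor's parents: Allergy, Cough.
Co-parents of Pallor (other parents of its children):
  parents(Dyspnea) \ {Pallor} = {Allergy, Anemia, Chills, Cough, Fatigue, Fever, Headache}.
MB(Pallor) = {Allergy, Anemia, Chills, Cough, Dyspnea, Fatigue, Fever, Headache}.

{Allergy, Anemia, Chills, Cough, Dyspnea, Fatigue, Fever, Headache}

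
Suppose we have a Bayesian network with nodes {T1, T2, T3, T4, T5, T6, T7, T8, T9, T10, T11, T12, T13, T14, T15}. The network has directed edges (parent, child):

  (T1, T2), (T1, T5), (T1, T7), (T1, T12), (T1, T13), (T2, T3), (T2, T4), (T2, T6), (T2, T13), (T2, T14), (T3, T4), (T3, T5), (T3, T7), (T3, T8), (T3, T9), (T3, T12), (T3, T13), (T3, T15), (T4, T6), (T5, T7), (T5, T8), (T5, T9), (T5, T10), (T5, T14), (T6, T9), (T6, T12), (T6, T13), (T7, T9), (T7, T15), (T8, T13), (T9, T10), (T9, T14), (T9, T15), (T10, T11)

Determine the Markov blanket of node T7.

{T1, T3, T5, T6, T9, T15}

Recall MB(v) = parents ∪ children ∪ spouses, where spouses are the other parents of v's children.
Pa(T7) = {T1, T3, T5}.
Children of T7: T9, T15.
Parents of each child, excluding T7:
  parents(T9) \ {T7} = {T3, T5, T6}.
  T15's other parents are T3, T9.
MB(T7) = {T1, T3, T5, T6, T9, T15}.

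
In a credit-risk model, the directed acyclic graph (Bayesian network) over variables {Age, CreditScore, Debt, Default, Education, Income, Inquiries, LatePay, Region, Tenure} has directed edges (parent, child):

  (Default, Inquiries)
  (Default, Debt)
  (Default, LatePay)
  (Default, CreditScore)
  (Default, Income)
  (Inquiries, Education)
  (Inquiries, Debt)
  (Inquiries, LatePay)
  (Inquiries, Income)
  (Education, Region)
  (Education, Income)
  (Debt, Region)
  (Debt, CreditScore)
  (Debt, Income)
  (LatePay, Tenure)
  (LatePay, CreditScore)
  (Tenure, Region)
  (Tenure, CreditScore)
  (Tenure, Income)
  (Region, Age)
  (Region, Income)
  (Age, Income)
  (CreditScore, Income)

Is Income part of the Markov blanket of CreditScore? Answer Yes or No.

Yes

Income is a child of CreditScore.
So Income ∈ MB(CreditScore).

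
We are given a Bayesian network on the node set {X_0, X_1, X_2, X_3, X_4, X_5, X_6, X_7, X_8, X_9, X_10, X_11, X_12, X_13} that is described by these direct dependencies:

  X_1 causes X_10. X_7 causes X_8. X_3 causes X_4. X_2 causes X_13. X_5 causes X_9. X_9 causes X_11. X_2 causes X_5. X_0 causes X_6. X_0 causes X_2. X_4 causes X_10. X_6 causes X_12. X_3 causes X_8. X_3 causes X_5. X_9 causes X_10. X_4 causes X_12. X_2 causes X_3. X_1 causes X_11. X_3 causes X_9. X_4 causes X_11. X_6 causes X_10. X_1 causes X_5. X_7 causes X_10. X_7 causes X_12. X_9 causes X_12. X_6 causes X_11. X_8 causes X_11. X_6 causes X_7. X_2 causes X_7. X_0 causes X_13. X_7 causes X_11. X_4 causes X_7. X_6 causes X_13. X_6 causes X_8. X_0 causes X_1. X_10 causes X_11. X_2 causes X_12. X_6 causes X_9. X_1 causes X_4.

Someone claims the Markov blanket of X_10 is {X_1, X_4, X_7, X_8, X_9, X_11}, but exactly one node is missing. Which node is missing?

A node's Markov blanket = Pa ∪ Ch ∪ (parents of Ch other than the node itself).
Children of X_10: X_11.
Pa(X_10) = {X_1, X_4, X_6, X_7, X_9}.
Parents of each child, excluding X_10:
  X_11: X_1, X_4, X_6, X_7, X_8, X_9
MB(X_10) = {X_1, X_4, X_6, X_7, X_8, X_9, X_11}.
Comparing with the claimed set, X_6 is missing.

X_6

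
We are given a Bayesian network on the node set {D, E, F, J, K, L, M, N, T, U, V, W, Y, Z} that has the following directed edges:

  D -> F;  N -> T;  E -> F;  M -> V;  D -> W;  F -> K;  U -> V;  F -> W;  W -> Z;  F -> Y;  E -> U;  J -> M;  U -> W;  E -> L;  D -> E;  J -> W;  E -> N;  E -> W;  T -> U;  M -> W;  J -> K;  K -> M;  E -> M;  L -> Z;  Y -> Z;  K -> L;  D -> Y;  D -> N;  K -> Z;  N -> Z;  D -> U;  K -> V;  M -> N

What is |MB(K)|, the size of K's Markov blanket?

The Markov blanket of a node is its parents, its children, and the other parents of its children.
Ch(K) = {L, M, V, Z}.
Parents of K: F, J.
For each child, the remaining parents (spouses of K):
  parents(L) \ {K} = {E}.
  M also has parents E, J.
  parents(V) \ {K} = {M, U}.
  Z's other parents are L, N, W, Y.
MB(K) = {E, F, J, L, M, N, U, V, W, Y, Z}, which has 11 nodes.

11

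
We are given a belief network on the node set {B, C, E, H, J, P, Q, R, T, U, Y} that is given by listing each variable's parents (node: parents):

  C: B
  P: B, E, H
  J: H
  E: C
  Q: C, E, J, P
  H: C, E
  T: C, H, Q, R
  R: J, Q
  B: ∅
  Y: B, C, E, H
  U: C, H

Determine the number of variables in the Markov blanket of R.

5

Children of R: T.
R's parents: J, Q.
Parents of each child, excluding R:
  T also has parents C, H, Q.
MB(R) = {C, H, J, Q, T}, which has 5 nodes.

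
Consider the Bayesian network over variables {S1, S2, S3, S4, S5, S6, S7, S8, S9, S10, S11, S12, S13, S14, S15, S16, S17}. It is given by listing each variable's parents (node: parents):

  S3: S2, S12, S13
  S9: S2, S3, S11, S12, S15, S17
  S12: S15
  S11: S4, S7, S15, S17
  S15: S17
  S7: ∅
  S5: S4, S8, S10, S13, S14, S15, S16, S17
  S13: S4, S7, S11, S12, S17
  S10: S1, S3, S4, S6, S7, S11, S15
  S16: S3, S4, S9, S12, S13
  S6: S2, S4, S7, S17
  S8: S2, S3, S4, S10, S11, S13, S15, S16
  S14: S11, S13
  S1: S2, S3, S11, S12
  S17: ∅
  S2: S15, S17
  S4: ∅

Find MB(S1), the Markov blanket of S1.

{S2, S3, S4, S6, S7, S10, S11, S12, S15}

Recall MB(v) = parents ∪ children ∪ spouses, where spouses are the other parents of v's children.
Children of S1: S10.
Parents of S1: S2, S3, S11, S12.
Parents of each child, excluding S1:
  S10: S3, S4, S6, S7, S11, S15
Union: {S2, S3, S11, S12} ∪ {S10} ∪ {S3, S4, S6, S7, S11, S15} = {S2, S3, S4, S6, S7, S10, S11, S12, S15}.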